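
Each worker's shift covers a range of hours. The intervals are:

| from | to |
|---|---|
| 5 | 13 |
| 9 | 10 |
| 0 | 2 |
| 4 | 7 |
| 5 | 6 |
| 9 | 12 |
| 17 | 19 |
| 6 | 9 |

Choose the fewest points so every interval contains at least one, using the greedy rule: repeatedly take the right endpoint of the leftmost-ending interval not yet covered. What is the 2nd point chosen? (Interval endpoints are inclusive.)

Sort by right endpoint; whenever an interval is uncovered, place a point at its right end.
By right end: [0,2]  [5,6]  [4,7]  [6,9]  [9,10]  [9,12]  [5,13]  [17,19]
[0,2] uncovered → point at 2; [5,6] uncovered → point at 6; [9,10] uncovered → point at 10; [17,19] uncovered → point at 19.
Points: 2, 6, 10, 19 (4 total).

6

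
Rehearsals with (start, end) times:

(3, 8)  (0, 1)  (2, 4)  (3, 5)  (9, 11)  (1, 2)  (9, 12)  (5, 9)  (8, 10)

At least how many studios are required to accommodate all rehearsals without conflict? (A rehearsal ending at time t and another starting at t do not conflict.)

3

The answer is the maximum number of intervals overlapping at any instant.
starts: [0, 1, 2, 3, 3, 5, 8, 9, 9]
ends:   [1, 2, 4, 5, 8, 9, 10, 11, 12]
s0→1 e1→0 s1→1 e2→0 s2→1 s3→2 s3→3  — peak 3.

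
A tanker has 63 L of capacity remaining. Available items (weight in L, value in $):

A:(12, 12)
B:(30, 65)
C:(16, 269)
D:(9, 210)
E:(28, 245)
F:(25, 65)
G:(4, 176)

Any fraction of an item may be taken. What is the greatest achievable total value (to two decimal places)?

Sort by value per unit weight and fill in that order.
Order: G (176/4=44.00) > D (210/9=23.33) > C (269/16=16.81) > E (245/28=8.75) > F (65/25=2.60) > B (65/30=2.17) > A (12/12=1.00)
Fill: take G (4 @ 176) → take D (9 @ 210) → take C (16 @ 269) → take E (28 @ 245) → take 6/25 of F → 15.60; 63/63 used.
Total value = 915.60

915.60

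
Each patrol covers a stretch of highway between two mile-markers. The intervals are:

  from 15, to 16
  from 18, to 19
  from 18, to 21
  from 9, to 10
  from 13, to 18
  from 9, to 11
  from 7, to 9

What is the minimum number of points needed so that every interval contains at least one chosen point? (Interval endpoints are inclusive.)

3

By right end: [7,9]  [9,10]  [9,11]  [15,16]  [13,18]  [18,19]  [18,21]
[7,9] uncovered → point at 9; [15,16] uncovered → point at 16; [18,19] uncovered → point at 19.
Points: 9, 16, 19 (3 total).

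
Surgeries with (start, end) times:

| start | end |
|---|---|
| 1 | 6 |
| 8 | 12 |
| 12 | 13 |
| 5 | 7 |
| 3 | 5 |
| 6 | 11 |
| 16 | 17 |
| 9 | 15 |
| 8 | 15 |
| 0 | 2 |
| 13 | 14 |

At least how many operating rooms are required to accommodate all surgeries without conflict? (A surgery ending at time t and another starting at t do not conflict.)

4

The answer is the maximum number of intervals overlapping at any instant.
Events (time:±→running): 0:+→1 1:+→2 2:-→1 3:+→2 5:-→1 5:+→2 6:-→1 6:+→2 7:-→1 8:+→2 8:+→3 9:+→4 … peak 4.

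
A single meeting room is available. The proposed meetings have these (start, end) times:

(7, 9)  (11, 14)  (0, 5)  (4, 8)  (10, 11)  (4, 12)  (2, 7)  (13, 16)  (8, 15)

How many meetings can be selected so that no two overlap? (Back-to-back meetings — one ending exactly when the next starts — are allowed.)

4

Sort by end time and greedily take each interval whose start is ≥ the last chosen end.
By end time: (0,5), (2,7), (4,8), (7,9), (10,11), (4,12), (11,14), (8,15), (13,16).
Pick (0,5); next start ≥ 5 → (7,9); next start ≥ 9 → (10,11); next start ≥ 11 → (11,14).
Selected 4 meetings.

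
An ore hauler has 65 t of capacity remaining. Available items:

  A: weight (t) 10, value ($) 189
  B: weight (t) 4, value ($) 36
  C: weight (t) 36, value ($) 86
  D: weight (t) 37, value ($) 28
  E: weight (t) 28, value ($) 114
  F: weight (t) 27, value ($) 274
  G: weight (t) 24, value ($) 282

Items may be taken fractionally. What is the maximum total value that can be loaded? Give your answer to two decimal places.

781.00

Ratios (sorted): A 18.90, G 11.75, F 10.15, B 9.00, E 4.07, C 2.39, D 0.76
take A (10 @ 189); take G (24 @ 282); take F (27 @ 274); take B (4 @ 36). Capacity used 65/65.
Total value = 781.00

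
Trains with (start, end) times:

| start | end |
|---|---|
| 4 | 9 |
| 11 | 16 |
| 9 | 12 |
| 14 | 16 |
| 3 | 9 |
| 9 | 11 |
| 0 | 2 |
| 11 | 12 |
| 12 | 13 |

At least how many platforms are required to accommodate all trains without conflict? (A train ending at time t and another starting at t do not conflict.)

3

Count concurrent intervals with a sweep; the peak is the room count.
Events (time:±→running): 0:+→1 2:-→0 3:+→1 4:+→2 9:-→1 9:-→0 9:+→1 9:+→2 11:-→1 11:+→2 11:+→3 … peak 3.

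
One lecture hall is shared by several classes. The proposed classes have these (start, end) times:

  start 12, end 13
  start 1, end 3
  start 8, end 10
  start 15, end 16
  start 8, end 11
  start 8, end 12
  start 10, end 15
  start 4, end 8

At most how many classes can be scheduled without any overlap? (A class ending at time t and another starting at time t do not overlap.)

5

Sorted by end: (1,3)  (4,8)  (8,10)  (8,11)  (8,12)  (12,13)  (10,15)  (15,16)
take (1,3); take (4,8); take (8,10); skip (8,11); take (12,13); take (15,16).
Selected 5 classes.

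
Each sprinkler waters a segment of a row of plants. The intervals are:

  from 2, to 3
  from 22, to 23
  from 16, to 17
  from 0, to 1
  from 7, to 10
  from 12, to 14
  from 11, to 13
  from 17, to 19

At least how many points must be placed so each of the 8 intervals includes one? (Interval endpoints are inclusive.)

6

Process intervals by earliest right end; each time one isn't hit yet, stab at its right endpoint.
By right end: [0,1]  [2,3]  [7,10]  [11,13]  [12,14]  [16,17]  [17,19]  [22,23]
[0,1] uncovered → point at 1; [2,3] uncovered → point at 3; [7,10] uncovered → point at 10; [11,13] uncovered → point at 13; [16,17] uncovered → point at 17; [22,23] uncovered → point at 23.
Points: 1, 3, 10, 13, 17, 23 (6 total).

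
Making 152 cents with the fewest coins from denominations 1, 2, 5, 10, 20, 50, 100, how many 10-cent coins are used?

0

152 − 1×100→52 − 1×50→2 − 1×2→0
Count of 10: 0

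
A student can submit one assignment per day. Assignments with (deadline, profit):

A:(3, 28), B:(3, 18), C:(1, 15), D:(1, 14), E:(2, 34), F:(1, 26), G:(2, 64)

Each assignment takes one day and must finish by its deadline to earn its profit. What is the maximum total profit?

By profit: G(d2,64), E(d2,34), A(d3,28), F(d1,26), B(d3,18), C(d1,15), D(d1,14)
G→slot 2; E→slot 1; A→slot 3; F skipped; B skipped; C skipped; D skipped.
Profit = 34 + 64 + 28 = 126

126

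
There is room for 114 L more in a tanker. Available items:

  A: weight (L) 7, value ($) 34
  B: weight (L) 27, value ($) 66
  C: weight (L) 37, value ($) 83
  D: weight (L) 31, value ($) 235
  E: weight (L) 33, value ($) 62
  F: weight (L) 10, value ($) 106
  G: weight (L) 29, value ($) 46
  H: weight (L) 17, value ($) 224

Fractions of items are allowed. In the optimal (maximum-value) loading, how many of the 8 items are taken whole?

5

Ratios (sorted): H 13.18, F 10.60, D 7.58, A 4.86, B 2.44, C 2.24, E 1.88, G 1.59
take H (17 @ 224); take F (10 @ 106); take D (31 @ 235); take A (7 @ 34); take B (27 @ 66); take 22/37 of C → 49.35. Capacity used 114/114.
5 item(s) taken whole; one partial (take 22/37 of C).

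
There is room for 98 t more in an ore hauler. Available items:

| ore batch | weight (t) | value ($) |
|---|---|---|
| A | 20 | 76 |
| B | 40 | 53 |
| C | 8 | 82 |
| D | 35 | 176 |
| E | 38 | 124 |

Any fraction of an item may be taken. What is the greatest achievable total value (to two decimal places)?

448.21

Greedy by value/weight ratio, highest first.
Order: C (82/8=10.25) > D (176/35=5.03) > A (76/20=3.80) > E (124/38=3.26) > B (53/40=1.32)
Fill: take C (8 @ 82) → take D (35 @ 176) → take A (20 @ 76) → take 35/38 of E → 114.21; 98/98 used.
Total value = 448.21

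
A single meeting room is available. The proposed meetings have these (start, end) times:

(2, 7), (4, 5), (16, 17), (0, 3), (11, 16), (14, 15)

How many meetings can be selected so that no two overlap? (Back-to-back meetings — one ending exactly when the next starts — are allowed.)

Sorted by end: (0,3)  (4,5)  (2,7)  (14,15)  (11,16)  (16,17)
take (0,3); take (4,5); skip (2,7); take (14,15); take (16,17).
Selected 4 meetings.

4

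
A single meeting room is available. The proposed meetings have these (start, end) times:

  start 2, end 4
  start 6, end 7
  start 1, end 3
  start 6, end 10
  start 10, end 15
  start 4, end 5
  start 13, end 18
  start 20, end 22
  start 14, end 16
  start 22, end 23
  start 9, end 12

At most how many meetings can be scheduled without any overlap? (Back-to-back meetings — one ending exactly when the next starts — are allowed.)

7

Order by finish time; keep every interval that doesn't clash with the previous kept one.
By end time: (1,3), (2,4), (4,5), (6,7), (6,10), (9,12), (10,15), (14,16), (13,18), (20,22), (22,23).
Pick (1,3); next start ≥ 3 → (4,5); next start ≥ 5 → (6,7); next start ≥ 7 → (9,12); next start ≥ 12 → (14,16); next start ≥ 16 → (20,22); next start ≥ 22 → (22,23).
Selected 7 meetings.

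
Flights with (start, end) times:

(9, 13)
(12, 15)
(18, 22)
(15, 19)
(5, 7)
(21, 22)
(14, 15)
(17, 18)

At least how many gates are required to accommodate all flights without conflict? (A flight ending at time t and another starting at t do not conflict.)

Count concurrent intervals with a sweep; the peak is the room count.
starts: [5, 9, 12, 14, 15, 17, 18, 21]
ends:   [7, 13, 15, 15, 18, 19, 22, 22]
s5→1 e7→0 s9→1 s12→2  — peak 2.

2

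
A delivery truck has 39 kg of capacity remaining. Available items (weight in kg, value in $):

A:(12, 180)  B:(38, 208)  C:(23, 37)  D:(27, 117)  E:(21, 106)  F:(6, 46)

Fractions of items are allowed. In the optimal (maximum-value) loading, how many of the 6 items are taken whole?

Ratios (sorted): A 15.00, F 7.67, B 5.47, E 5.05, D 4.33, C 1.61
take A (12 @ 180); take F (6 @ 46); take 21/38 of B → 114.95. Capacity used 39/39.
2 item(s) taken whole; one partial (take 21/38 of B).

2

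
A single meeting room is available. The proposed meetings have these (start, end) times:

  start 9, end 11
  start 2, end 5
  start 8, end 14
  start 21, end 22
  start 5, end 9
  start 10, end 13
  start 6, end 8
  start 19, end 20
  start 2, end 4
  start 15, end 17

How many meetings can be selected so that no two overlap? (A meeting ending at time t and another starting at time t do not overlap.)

Order by finish time; keep every interval that doesn't clash with the previous kept one.
Sorted by end: (2,4)  (2,5)  (6,8)  (5,9)  (9,11)  (10,13)  (8,14)  (15,17)  (19,20)  (21,22)
take (2,4); take (6,8); skip (5,9); take (9,11); take (15,17); take (19,20); take (21,22).
Selected 6 meetings.

6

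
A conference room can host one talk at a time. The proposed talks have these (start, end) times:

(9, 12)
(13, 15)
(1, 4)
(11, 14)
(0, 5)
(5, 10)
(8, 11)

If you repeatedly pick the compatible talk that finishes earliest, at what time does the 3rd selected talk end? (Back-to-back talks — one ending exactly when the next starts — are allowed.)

Order by finish time; keep every interval that doesn't clash with the previous kept one.
By end time: (1,4), (0,5), (5,10), (8,11), (9,12), (11,14), (13,15).
Pick (1,4); next start ≥ 4 → (5,10); next start ≥ 10 → (11,14).
Selected: (1,4) (5,10) (11,14)

14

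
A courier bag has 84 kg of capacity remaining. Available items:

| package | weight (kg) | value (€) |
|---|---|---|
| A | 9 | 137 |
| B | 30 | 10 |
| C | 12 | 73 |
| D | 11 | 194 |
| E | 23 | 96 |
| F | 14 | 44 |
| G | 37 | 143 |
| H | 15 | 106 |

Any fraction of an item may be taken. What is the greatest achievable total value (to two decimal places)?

Order: D (194/11=17.64) > A (137/9=15.22) > H (106/15=7.07) > C (73/12=6.08) > E (96/23=4.17) > G (143/37=3.86) > F (44/14=3.14) > B (10/30=0.33)
Fill: take D (11 @ 194) → take A (9 @ 137) → take H (15 @ 106) → take C (12 @ 73) → take E (23 @ 96) → take 14/37 of G → 54.11; 84/84 used.
Total value = 660.11

660.11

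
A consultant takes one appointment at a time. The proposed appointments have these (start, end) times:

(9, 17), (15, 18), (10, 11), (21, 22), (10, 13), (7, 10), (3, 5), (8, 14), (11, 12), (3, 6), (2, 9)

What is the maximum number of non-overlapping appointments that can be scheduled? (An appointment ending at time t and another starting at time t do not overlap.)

Order by finish time; keep every interval that doesn't clash with the previous kept one.
Sorted by end: (3,5)  (3,6)  (2,9)  (7,10)  (10,11)  (11,12)  (10,13)  (8,14)  (9,17)  (15,18)  (21,22)
take (3,5); take (7,10); take (10,11); take (11,12); skip (8,14); skip (9,17); take (15,18); take (21,22).
Selected 6 appointments.

6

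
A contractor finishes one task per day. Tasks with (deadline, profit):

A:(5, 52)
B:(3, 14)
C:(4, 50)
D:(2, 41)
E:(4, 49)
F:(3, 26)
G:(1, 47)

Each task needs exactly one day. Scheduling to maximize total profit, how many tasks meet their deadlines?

5

Take jobs in profit order; each goes to the latest open slot no later than its deadline.
By profit: A(d5,52), C(d4,50), E(d4,49), G(d1,47), D(d2,41), F(d3,26), B(d3,14)
A→slot 5; C→slot 4; E→slot 3; G→slot 1; D→slot 2; F skipped; B skipped.
5 of 7 scheduled.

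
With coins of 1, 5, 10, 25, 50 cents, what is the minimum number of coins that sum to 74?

Use the largest denomination that fits, subtract, and repeat.
74 − 1×50→24 − 2×10→4 − 4×1→0
Total coins = 1 + 2 + 4 = 7

7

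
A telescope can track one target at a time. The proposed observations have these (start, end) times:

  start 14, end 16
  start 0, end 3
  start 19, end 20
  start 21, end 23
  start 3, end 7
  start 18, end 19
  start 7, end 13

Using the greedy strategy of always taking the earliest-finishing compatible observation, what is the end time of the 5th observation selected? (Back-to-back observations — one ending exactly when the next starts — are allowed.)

By end time: (0,3), (3,7), (7,13), (14,16), (18,19), (19,20), (21,23).
Pick (0,3); next start ≥ 3 → (3,7); next start ≥ 7 → (7,13); next start ≥ 13 → (14,16); next start ≥ 16 → (18,19); next start ≥ 19 → (19,20); next start ≥ 20 → (21,23).
Selected: (0,3) (3,7) (7,13) (14,16) (18,19) (19,20) (21,23)

19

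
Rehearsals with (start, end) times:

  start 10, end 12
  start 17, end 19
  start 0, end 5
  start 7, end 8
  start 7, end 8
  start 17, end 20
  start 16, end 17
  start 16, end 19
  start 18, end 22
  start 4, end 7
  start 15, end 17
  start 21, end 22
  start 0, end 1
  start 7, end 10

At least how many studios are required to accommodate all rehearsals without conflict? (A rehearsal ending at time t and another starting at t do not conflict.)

4

starts: [0, 0, 4, 7, 7, 7, 10, 15, 16, 16, 17, 17, 18, 21]
ends:   [1, 5, 7, 8, 8, 10, 12, 17, 17, 19, 19, 20, 22, 22]
s0→1 s0→2 e1→1 s4→2 e5→1 e7→0 s7→1 s7→2 s7→3 e8→2 e8→1 e10→0 s10→1 e12→0 s15→1 s16→2 s16→3 e17→2 e17→1 s17→2 s17→3 s18→4  — peak 4.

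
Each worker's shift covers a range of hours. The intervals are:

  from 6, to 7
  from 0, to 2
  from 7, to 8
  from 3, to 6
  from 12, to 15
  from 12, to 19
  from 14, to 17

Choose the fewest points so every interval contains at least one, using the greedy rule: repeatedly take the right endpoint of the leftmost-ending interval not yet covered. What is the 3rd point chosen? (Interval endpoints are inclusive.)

8

Sorted: [0,2] [3,6] [6,7] [7,8] [12,15] [14,17] [12,19]
{[0,2]} hit by 2; {[3,6],[6,7]} hit by 6; {[7,8]} hit by 8; {[12,15],[14,17],[12,19]} hit by 15.
Points: 2, 6, 8, 15 (4 total).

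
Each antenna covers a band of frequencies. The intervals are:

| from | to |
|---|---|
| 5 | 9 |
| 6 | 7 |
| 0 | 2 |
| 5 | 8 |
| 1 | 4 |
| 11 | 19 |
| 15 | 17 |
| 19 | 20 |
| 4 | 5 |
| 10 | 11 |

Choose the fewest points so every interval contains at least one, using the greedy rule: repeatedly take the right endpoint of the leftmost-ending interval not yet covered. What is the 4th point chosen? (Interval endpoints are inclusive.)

Sort by right endpoint; whenever an interval is uncovered, place a point at its right end.
Sorted: [0,2] [1,4] [4,5] [6,7] [5,8] [5,9] [10,11] [15,17] [11,19] [19,20]
{[0,2],[1,4]} hit by 2; {[4,5]} hit by 5; {[6,7],[5,8],[5,9]} hit by 7; {[10,11]} hit by 11; {[15,17],[11,19]} hit by 17; {[19,20]} hit by 20.
Points: 2, 5, 7, 11, 17, 20 (6 total).

11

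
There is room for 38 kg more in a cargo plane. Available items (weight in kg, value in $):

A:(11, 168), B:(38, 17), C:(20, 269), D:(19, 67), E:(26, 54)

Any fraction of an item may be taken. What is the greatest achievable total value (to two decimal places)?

Sort by value per unit weight and fill in that order.
Ratios (sorted): A 15.27, C 13.45, D 3.53, E 2.08, B 0.45
take A (11 @ 168); take C (20 @ 269); take 7/19 of D → 24.68. Capacity used 38/38.
Total value = 461.68

461.68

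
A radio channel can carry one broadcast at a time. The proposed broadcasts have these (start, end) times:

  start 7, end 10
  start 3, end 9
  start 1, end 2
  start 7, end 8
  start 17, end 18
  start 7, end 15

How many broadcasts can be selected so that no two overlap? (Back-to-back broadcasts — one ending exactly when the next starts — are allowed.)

By end time: (1,2), (7,8), (3,9), (7,10), (7,15), (17,18).
Pick (1,2); next start ≥ 2 → (7,8); next start ≥ 8 → (17,18).
Selected 3 broadcasts.

3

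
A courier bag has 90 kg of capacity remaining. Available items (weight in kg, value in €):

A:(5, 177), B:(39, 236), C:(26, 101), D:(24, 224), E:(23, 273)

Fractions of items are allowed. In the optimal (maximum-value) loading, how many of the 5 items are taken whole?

Ratios (sorted): A 35.40, E 11.87, D 9.33, B 6.05, C 3.88
take A (5 @ 177); take E (23 @ 273); take D (24 @ 224); take 38/39 of B → 229.95. Capacity used 90/90.
3 item(s) taken whole; one partial (take 38/39 of B).

3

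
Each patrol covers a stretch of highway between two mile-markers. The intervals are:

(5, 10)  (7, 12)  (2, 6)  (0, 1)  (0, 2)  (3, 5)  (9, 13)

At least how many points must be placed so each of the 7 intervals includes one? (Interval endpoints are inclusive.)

By right end: [0,1]  [0,2]  [3,5]  [2,6]  [5,10]  [7,12]  [9,13]
[0,1] uncovered → point at 1; [3,5] uncovered → point at 5; [7,12] uncovered → point at 12.
Points: 1, 5, 12 (3 total).

3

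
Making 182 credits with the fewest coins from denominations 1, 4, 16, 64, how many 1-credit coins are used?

2

182 − 2×64→54 − 3×16→6 − 1×4→2 − 2×1→0
Count of 1: 2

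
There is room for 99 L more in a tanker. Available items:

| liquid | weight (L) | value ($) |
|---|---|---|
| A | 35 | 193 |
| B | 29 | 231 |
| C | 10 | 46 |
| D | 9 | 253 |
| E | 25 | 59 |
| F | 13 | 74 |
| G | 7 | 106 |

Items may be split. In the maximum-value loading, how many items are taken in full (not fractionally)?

5

Greedy by value/weight ratio, highest first.
Order: D (253/9=28.11) > G (106/7=15.14) > B (231/29=7.97) > F (74/13=5.69) > A (193/35=5.51) > C (46/10=4.60) > E (59/25=2.36)
Fill: take D (9 @ 253) → take G (7 @ 106) → take B (29 @ 231) → take F (13 @ 74) → take A (35 @ 193) → take 6/10 of C → 27.60; 99/99 used.
5 item(s) taken whole; one partial (take 6/10 of C).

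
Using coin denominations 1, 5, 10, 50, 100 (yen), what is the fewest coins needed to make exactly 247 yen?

9

Use the largest denomination that fits, subtract, and repeat.
247 = 2×100 + 4×10 + 1×5 + 2×1
Total coins = 2 + 4 + 1 + 2 = 9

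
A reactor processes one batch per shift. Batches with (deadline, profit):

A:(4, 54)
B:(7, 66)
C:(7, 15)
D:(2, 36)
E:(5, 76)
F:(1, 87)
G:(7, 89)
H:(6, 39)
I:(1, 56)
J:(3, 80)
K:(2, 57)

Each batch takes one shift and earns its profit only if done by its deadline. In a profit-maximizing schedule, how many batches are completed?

7

Profit order: G=89 F=87 J=80 E=76 B=66 K=57 I=56 A=54 H=39 D=36 C=15
Assign: G→slot 7, F→slot 1, J→slot 3, E→slot 5, B→slot 6, K→slot 2, I skipped, A→slot 4, H skipped, D skipped, C skipped.
Slots: [1:F] [2:K] [3:J] [4:A] [5:E] [6:B] [7:G]
7 of 11 scheduled.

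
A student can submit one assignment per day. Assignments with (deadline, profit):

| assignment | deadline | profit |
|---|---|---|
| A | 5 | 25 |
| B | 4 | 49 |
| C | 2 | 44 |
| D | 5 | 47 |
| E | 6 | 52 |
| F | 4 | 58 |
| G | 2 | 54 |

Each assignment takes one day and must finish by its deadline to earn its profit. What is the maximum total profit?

304

Profit order: F=58 G=54 E=52 B=49 D=47 C=44 A=25
Assign: F→slot 4, G→slot 2, E→slot 6, B→slot 3, D→slot 5, C→slot 1, A skipped.
Slots: [1:C] [2:G] [3:B] [4:F] [5:D] [6:E]
Profit = 44 + 54 + 49 + 58 + 47 + 52 = 304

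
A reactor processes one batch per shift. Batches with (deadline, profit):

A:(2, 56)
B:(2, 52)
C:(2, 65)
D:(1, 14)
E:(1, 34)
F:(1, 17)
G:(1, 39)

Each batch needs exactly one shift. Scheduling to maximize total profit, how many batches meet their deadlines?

2

By profit: C(d2,65), A(d2,56), B(d2,52), G(d1,39), E(d1,34), F(d1,17), D(d1,14)
C→slot 2; A→slot 1; B skipped; G skipped; E skipped; F skipped; D skipped.
2 of 7 scheduled.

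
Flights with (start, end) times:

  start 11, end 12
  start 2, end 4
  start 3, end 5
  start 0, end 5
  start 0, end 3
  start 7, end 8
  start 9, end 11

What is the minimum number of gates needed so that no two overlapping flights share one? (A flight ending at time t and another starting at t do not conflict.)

Count concurrent intervals with a sweep; the peak is the room count.
Events (time:±→running): 0:+→1 0:+→2 2:+→3 … peak 3.

3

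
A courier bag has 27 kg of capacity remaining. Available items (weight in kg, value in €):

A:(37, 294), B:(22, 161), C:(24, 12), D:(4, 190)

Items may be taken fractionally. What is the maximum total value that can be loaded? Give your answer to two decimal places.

372.76

Greedy by value/weight ratio, highest first.
Order: D (190/4=47.50) > A (294/37=7.95) > B (161/22=7.32) > C (12/24=0.50)
Fill: take D (4 @ 190) → take 23/37 of A → 182.76; 27/27 used.
Total value = 372.76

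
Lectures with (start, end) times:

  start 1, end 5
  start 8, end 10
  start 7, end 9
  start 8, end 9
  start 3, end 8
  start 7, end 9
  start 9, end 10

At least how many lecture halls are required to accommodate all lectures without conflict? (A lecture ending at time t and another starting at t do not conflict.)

4

Events (time:±→running): 1:+→1 3:+→2 5:-→1 7:+→2 7:+→3 8:-→2 8:+→3 8:+→4 … peak 4.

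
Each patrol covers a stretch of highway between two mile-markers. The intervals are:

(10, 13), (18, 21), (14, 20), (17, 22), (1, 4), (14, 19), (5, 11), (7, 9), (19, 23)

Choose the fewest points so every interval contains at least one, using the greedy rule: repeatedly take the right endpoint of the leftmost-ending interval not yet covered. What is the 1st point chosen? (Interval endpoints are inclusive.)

4

Process intervals by earliest right end; each time one isn't hit yet, stab at its right endpoint.
Sorted: [1,4] [7,9] [5,11] [10,13] [14,19] [14,20] [18,21] [17,22] [19,23]
{[1,4]} hit by 4; {[7,9],[5,11]} hit by 9; {[10,13]} hit by 13; {[14,19],[14,20],[18,21],[17,22],[19,23]} hit by 19.
Points: 4, 9, 13, 19 (4 total).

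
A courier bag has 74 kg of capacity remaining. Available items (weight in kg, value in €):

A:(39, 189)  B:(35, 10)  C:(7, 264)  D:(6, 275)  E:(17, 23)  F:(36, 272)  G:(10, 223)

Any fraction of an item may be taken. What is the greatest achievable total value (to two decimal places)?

Greedy by value/weight ratio, highest first.
Order: D (275/6=45.83) > C (264/7=37.71) > G (223/10=22.30) > F (272/36=7.56) > A (189/39=4.85) > E (23/17=1.35) > B (10/35=0.29)
Fill: take D (6 @ 275) → take C (7 @ 264) → take G (10 @ 223) → take F (36 @ 272) → take 15/39 of A → 72.69; 74/74 used.
Total value = 1106.69

1106.69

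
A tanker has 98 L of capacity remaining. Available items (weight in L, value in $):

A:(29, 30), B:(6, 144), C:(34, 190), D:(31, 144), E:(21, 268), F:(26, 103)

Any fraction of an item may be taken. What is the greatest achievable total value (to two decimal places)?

Ratios (sorted): B 24.00, E 12.76, C 5.59, D 4.65, F 3.96, A 1.03
take B (6 @ 144); take E (21 @ 268); take C (34 @ 190); take D (31 @ 144); take 6/26 of F → 23.77. Capacity used 98/98.
Total value = 769.77

769.77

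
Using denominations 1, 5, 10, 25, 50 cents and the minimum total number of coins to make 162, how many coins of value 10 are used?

1

Use the largest denomination that fits, subtract, and repeat.
162 = 3×50 + 1×10 + 2×1
Count of 10: 1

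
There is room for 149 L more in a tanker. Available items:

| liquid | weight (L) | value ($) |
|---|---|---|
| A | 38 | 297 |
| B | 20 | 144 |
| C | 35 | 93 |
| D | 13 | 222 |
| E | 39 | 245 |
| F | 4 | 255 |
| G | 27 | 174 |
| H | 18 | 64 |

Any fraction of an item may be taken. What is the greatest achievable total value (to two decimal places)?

1365.44

Sort by value per unit weight and fill in that order.
Ratios (sorted): F 63.75, D 17.08, A 7.82, B 7.20, G 6.44, E 6.28, H 3.56, C 2.66
take F (4 @ 255); take D (13 @ 222); take A (38 @ 297); take B (20 @ 144); take G (27 @ 174); take E (39 @ 245); take 8/18 of H → 28.44. Capacity used 149/149.
Total value = 1365.44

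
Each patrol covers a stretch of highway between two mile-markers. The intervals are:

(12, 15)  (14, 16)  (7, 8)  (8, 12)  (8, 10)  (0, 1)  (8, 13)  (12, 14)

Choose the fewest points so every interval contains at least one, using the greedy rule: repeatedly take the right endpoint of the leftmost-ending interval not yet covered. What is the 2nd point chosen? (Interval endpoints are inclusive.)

8

Process intervals by earliest right end; each time one isn't hit yet, stab at its right endpoint.
By right end: [0,1]  [7,8]  [8,10]  [8,12]  [8,13]  [12,14]  [12,15]  [14,16]
[0,1] uncovered → point at 1; [7,8] uncovered → point at 8; [12,14] uncovered → point at 14.
Points: 1, 8, 14 (3 total).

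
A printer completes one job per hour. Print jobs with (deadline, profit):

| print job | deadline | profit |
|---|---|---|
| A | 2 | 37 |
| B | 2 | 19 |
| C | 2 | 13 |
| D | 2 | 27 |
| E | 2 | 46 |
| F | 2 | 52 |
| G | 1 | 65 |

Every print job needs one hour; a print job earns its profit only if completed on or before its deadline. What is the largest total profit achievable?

Profit order: G=65 F=52 E=46 A=37 D=27 B=19 C=13
Assign: G→slot 1, F→slot 2, E skipped, A skipped, D skipped, B skipped, C skipped.
Slots: [1:G] [2:F]
Profit = 65 + 52 = 117

117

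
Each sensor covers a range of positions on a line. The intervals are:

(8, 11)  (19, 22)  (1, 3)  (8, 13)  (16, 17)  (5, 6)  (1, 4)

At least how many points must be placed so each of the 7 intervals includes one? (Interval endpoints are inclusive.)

By right end: [1,3]  [1,4]  [5,6]  [8,11]  [8,13]  [16,17]  [19,22]
[1,3] uncovered → point at 3; [5,6] uncovered → point at 6; [8,11] uncovered → point at 11; [16,17] uncovered → point at 17; [19,22] uncovered → point at 22.
Points: 3, 6, 11, 17, 22 (5 total).

5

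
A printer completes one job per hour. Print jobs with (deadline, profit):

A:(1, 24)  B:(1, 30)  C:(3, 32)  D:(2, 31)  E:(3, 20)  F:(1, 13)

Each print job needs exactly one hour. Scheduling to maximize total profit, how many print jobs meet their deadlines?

Sort by profit descending; place each in the latest free slot ≤ its deadline.
By profit: C(d3,32), D(d2,31), B(d1,30), A(d1,24), E(d3,20), F(d1,13)
C→slot 3; D→slot 2; B→slot 1; A skipped; E skipped; F skipped.
3 of 6 scheduled.

3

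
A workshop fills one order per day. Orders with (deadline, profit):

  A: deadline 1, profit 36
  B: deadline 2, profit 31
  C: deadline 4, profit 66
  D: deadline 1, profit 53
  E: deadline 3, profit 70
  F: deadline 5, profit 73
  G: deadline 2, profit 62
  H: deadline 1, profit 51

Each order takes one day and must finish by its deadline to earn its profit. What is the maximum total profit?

324

By profit: F(d5,73), E(d3,70), C(d4,66), G(d2,62), D(d1,53), H(d1,51), A(d1,36), B(d2,31)
F→slot 5; E→slot 3; C→slot 4; G→slot 2; D→slot 1; H skipped; A skipped; B skipped.
Profit = 53 + 62 + 70 + 66 + 73 = 324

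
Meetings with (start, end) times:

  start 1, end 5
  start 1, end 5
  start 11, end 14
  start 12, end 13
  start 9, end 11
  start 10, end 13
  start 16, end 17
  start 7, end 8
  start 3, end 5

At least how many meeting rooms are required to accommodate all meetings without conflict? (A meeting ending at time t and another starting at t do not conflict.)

Count concurrent intervals with a sweep; the peak is the room count.
starts: [1, 1, 3, 7, 9, 10, 11, 12, 16]
ends:   [5, 5, 5, 8, 11, 13, 13, 14, 17]
s1→1 s1→2 s3→3  — peak 3.

3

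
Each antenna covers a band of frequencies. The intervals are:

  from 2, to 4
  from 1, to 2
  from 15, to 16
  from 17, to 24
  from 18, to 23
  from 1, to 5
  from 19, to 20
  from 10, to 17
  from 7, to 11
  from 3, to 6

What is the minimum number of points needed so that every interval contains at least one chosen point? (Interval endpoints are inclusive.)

Sorted: [1,2] [2,4] [1,5] [3,6] [7,11] [15,16] [10,17] [19,20] [18,23] [17,24]
{[1,2],[2,4],[1,5]} hit by 2; {[3,6]} hit by 6; {[7,11]} hit by 11; {[15,16],[10,17]} hit by 16; {[19,20],[18,23],[17,24]} hit by 20.
Points: 2, 6, 11, 16, 20 (5 total).

5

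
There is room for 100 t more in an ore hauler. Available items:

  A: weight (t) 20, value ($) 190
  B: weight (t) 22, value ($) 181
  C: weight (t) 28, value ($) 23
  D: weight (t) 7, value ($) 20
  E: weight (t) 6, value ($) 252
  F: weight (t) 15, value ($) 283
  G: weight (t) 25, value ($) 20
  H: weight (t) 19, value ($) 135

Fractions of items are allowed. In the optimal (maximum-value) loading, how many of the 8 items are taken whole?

6

Ratios (sorted): E 42.00, F 18.87, A 9.50, B 8.23, H 7.11, D 2.86, C 0.82, G 0.80
take E (6 @ 252); take F (15 @ 283); take A (20 @ 190); take B (22 @ 181); take H (19 @ 135); take D (7 @ 20); take 11/28 of C → 9.04. Capacity used 100/100.
6 item(s) taken whole; one partial (take 11/28 of C).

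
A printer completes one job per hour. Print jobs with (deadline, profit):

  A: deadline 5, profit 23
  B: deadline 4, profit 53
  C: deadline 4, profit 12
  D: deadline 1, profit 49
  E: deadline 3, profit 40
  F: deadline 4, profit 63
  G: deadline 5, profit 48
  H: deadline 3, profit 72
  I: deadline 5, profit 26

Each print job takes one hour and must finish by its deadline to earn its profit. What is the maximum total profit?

285

Profit order: H=72 F=63 B=53 D=49 G=48 E=40 I=26 A=23 C=12
Assign: H→slot 3, F→slot 4, B→slot 2, D→slot 1, G→slot 5, E skipped, I skipped, A skipped, C skipped.
Slots: [1:D] [2:B] [3:H] [4:F] [5:G]
Profit = 49 + 53 + 72 + 63 + 48 = 285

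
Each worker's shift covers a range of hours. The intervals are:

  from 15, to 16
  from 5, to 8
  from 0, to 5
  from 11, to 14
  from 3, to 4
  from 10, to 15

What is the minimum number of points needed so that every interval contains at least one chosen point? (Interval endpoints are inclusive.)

Process intervals by earliest right end; each time one isn't hit yet, stab at its right endpoint.
By right end: [3,4]  [0,5]  [5,8]  [11,14]  [10,15]  [15,16]
[3,4] uncovered → point at 4; [5,8] uncovered → point at 8; [11,14] uncovered → point at 14; [15,16] uncovered → point at 16.
Points: 4, 8, 14, 16 (4 total).

4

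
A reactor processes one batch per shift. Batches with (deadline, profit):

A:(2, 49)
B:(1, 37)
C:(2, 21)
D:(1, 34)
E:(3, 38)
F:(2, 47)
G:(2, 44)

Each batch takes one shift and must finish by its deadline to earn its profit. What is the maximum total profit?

134

Take jobs in profit order; each goes to the latest open slot no later than its deadline.
Profit order: A=49 F=47 G=44 E=38 B=37 D=34 C=21
Assign: A→slot 2, F→slot 1, G skipped, E→slot 3, B skipped, D skipped, C skipped.
Slots: [1:F] [2:A] [3:E]
Profit = 47 + 49 + 38 = 134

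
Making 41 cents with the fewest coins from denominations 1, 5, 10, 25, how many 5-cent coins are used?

1

Use the largest denomination that fits, subtract, and repeat.
41 = 1×25 + 1×10 + 1×5 + 1×1
Count of 5: 1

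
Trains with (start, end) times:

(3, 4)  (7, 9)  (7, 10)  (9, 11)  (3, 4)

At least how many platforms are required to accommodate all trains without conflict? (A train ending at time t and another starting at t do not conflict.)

2

starts: [3, 3, 7, 7, 9]
ends:   [4, 4, 9, 10, 11]
s3→1 s3→2  — peak 2.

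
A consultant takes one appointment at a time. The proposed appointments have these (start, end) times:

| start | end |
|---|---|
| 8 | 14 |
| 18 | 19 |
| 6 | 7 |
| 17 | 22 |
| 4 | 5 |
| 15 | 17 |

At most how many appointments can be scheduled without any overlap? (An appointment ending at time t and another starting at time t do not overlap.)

5

By end time: (4,5), (6,7), (8,14), (15,17), (18,19), (17,22).
Pick (4,5); next start ≥ 5 → (6,7); next start ≥ 7 → (8,14); next start ≥ 14 → (15,17); next start ≥ 17 → (18,19).
Selected 5 appointments.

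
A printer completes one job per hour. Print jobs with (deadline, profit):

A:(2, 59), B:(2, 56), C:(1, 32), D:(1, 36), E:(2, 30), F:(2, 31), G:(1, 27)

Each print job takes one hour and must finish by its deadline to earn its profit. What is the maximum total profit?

115

Sort by profit descending; place each in the latest free slot ≤ its deadline.
Profit order: A=59 B=56 D=36 C=32 F=31 E=30 G=27
Assign: A→slot 2, B→slot 1, D skipped, C skipped, F skipped, E skipped, G skipped.
Slots: [1:B] [2:A]
Profit = 56 + 59 = 115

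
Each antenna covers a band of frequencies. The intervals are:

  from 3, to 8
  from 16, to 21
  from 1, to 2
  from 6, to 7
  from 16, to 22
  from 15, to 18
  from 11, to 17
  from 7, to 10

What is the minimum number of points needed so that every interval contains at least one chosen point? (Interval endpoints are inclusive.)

Sorted: [1,2] [6,7] [3,8] [7,10] [11,17] [15,18] [16,21] [16,22]
{[1,2]} hit by 2; {[6,7],[3,8],[7,10]} hit by 7; {[11,17],[15,18],[16,21],[16,22]} hit by 17.
Points: 2, 7, 17 (3 total).

3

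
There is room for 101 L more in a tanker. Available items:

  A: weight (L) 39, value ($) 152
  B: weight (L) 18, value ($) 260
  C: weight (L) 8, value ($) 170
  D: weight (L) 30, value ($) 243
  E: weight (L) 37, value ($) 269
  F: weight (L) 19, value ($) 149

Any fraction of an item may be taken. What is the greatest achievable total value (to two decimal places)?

Order: C (170/8=21.25) > B (260/18=14.44) > D (243/30=8.10) > F (149/19=7.84) > E (269/37=7.27) > A (152/39=3.90)
Fill: take C (8 @ 170) → take B (18 @ 260) → take D (30 @ 243) → take F (19 @ 149) → take 26/37 of E → 189.03; 101/101 used.
Total value = 1011.03

1011.03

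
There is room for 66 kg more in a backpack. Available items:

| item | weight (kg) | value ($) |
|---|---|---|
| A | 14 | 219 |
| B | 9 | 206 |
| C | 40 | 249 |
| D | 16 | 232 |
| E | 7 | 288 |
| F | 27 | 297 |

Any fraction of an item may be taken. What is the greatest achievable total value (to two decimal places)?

Sort by value per unit weight and fill in that order.
Order: E (288/7=41.14) > B (206/9=22.89) > A (219/14=15.64) > D (232/16=14.50) > F (297/27=11.00) > C (249/40=6.22)
Fill: take E (7 @ 288) → take B (9 @ 206) → take A (14 @ 219) → take D (16 @ 232) → take 20/27 of F → 220.00; 66/66 used.
Total value = 1165.00

1165.00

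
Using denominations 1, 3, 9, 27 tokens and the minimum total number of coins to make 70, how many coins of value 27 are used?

2

70 − 2×27→16 − 1×9→7 − 2×3→1 − 1×1→0
Count of 27: 2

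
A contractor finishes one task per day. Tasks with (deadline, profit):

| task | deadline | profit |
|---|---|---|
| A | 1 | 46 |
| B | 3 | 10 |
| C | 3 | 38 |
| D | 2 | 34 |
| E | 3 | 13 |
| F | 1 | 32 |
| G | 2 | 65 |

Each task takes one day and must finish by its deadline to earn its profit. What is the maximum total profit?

Take jobs in profit order; each goes to the latest open slot no later than its deadline.
By profit: G(d2,65), A(d1,46), C(d3,38), D(d2,34), F(d1,32), E(d3,13), B(d3,10)
G→slot 2; A→slot 1; C→slot 3; D skipped; F skipped; E skipped; B skipped.
Profit = 46 + 65 + 38 = 149

149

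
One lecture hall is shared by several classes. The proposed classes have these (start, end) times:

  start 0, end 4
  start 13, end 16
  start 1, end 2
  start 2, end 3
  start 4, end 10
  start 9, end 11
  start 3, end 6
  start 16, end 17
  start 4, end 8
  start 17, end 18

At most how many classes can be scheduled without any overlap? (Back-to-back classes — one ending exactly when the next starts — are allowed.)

7

Sorted by end: (1,2)  (2,3)  (0,4)  (3,6)  (4,8)  (4,10)  (9,11)  (13,16)  (16,17)  (17,18)
take (1,2); take (2,3); skip (0,4); take (3,6); take (9,11); take (13,16); take (16,17); take (17,18).
Selected 7 classes.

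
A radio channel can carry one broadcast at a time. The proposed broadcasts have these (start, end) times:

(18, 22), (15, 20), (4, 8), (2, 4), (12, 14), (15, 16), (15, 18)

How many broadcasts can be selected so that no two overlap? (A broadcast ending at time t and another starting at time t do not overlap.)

Sorted by end: (2,4)  (4,8)  (12,14)  (15,16)  (15,18)  (15,20)  (18,22)
take (2,4); take (4,8); take (12,14); take (15,16); take (18,22).
Selected 5 broadcasts.

5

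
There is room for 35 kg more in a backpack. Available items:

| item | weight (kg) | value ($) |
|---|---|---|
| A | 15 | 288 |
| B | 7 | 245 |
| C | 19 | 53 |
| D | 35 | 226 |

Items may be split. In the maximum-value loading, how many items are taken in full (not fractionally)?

2

Sort by value per unit weight and fill in that order.
Ratios (sorted): B 35.00, A 19.20, D 6.46, C 2.79
take B (7 @ 245); take A (15 @ 288); take 13/35 of D → 83.94. Capacity used 35/35.
2 item(s) taken whole; one partial (take 13/35 of D).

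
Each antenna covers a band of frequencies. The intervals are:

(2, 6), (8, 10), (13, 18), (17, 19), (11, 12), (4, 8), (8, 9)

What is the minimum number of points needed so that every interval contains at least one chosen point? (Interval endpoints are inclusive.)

Process intervals by earliest right end; each time one isn't hit yet, stab at its right endpoint.
By right end: [2,6]  [4,8]  [8,9]  [8,10]  [11,12]  [13,18]  [17,19]
[2,6] uncovered → point at 6; [8,9] uncovered → point at 9; [11,12] uncovered → point at 12; [13,18] uncovered → point at 18.
Points: 6, 9, 12, 18 (4 total).

4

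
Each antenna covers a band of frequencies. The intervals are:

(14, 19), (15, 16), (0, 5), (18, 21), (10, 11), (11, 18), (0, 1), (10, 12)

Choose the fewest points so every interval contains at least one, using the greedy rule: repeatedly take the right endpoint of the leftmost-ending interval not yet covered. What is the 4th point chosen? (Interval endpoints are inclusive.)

21

By right end: [0,1]  [0,5]  [10,11]  [10,12]  [15,16]  [11,18]  [14,19]  [18,21]
[0,1] uncovered → point at 1; [10,11] uncovered → point at 11; [15,16] uncovered → point at 16; [18,21] uncovered → point at 21.
Points: 1, 11, 16, 21 (4 total).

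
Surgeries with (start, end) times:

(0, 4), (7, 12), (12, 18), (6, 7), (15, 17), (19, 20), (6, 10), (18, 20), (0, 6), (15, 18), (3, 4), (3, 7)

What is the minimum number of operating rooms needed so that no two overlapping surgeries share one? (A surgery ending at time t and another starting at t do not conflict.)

4

Events (time:±→running): 0:+→1 0:+→2 3:+→3 3:+→4 … peak 4.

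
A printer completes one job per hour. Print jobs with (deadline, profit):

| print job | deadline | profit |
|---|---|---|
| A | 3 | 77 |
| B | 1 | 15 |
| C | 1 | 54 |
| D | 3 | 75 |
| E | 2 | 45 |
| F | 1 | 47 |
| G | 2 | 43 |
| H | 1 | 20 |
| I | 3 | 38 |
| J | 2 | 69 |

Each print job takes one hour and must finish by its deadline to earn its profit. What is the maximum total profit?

221

Profit order: A=77 D=75 J=69 C=54 F=47 E=45 G=43 I=38 H=20 B=15
Assign: A→slot 3, D→slot 2, J→slot 1, C skipped, F skipped, E skipped, G skipped, I skipped, H skipped, B skipped.
Slots: [1:J] [2:D] [3:A]
Profit = 69 + 75 + 77 = 221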